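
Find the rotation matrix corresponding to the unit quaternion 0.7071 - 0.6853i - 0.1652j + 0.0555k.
[[0.9393, 0.1479, -0.3097], [0.3049, 0.0546, 0.9508], [0.1576, -0.9875, 0.0061]]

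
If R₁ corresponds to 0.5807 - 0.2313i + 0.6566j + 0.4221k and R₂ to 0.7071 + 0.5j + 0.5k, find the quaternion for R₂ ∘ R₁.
-0.1287 - 0.2808i + 0.639j + 0.7045k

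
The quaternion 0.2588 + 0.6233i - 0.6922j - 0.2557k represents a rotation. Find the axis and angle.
axis = (0.6453, -0.7166, -0.2647), θ = 5π/6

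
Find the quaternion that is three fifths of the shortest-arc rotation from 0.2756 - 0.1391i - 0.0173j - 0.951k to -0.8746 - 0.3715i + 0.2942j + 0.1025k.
0.7737 + 0.1979i - 0.2218j - 0.5594k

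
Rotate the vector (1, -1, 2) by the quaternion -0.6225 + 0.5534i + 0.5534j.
(-1.603, 1.603, 0.928)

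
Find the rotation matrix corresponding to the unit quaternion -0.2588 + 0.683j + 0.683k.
[[-0.866, 0.3535, -0.3535], [-0.3535, 0.067, 0.933], [0.3535, 0.933, 0.067]]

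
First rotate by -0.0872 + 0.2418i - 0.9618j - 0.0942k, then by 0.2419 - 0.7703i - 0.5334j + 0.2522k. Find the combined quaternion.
-0.3241 + 0.4185i - 0.1977j + 0.8251k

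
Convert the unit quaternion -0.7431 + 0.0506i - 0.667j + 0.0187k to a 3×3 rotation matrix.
[[0.1095, -0.0397, 0.9932], [-0.0953, 0.9942, 0.0503], [-0.9894, -0.1001, 0.1051]]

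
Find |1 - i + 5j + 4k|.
√43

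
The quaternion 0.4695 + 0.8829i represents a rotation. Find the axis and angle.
axis = (1, 0, 0), θ = 124°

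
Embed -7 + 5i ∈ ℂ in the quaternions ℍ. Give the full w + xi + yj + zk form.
-7 + 5i + 0j + 0k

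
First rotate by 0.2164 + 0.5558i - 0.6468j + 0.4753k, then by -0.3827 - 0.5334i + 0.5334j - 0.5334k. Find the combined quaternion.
0.8122 - 0.4196i + 0.32j - 0.2488k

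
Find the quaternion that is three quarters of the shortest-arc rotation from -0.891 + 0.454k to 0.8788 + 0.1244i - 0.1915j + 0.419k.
-0.9614 - 0.0998i + 0.1536j - 0.2053k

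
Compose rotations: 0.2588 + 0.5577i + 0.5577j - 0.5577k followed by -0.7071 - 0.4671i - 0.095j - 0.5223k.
-0.1608 - 0.171i - 0.9707j + 0.0517k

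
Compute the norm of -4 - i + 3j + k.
√27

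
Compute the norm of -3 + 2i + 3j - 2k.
√26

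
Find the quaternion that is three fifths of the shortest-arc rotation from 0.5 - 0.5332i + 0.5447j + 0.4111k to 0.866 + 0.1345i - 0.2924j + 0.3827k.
0.8613 - 0.1693i + 0.0631j + 0.4749k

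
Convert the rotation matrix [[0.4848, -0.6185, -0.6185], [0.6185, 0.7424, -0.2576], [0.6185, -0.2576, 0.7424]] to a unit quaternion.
0.8616 - 0.3589j + 0.3589k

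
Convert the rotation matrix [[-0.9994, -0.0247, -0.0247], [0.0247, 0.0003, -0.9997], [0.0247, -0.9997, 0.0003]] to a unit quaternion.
0.0175 - 0.707j + 0.707k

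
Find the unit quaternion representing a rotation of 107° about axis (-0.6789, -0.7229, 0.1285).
0.5948 - 0.5457i - 0.5811j + 0.1033k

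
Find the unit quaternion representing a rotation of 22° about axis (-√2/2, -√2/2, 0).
0.9816 - 0.1349i - 0.1349j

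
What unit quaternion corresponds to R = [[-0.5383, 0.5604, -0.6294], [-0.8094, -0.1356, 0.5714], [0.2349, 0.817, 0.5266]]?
-0.4617 - 0.133i + 0.468j + 0.7417k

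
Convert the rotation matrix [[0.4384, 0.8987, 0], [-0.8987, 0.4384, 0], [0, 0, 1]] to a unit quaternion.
0.8481 - 0.5299k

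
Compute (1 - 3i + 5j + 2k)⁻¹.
0.0256 + 0.0769i - 0.1282j - 0.0513k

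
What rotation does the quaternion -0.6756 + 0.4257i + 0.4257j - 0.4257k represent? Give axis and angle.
axis = (√3/3, √3/3, -√3/3), θ = 265°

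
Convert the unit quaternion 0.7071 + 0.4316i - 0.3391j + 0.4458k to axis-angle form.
axis = (0.6104, -0.4796, 0.6305), θ = π/2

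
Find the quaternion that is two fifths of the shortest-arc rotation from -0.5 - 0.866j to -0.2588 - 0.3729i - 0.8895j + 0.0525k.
-0.4132 - 0.1535i - 0.8973j + 0.0216k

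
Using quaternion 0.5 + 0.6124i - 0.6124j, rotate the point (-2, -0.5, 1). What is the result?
(-0.737, 0.763, -2.031)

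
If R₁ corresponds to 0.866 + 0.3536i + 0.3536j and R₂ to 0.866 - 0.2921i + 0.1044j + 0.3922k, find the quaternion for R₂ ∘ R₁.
0.8163 - 0.0854i + 0.5353j + 0.1994k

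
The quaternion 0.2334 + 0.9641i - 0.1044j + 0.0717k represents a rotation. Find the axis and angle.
axis = (0.9915, -0.1074, 0.0737), θ = 153°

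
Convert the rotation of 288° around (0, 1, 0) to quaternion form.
-0.809 + 0.5878j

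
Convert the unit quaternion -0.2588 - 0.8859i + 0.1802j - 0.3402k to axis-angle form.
axis = (-0.9171, 0.1866, -0.3522), θ = 7π/6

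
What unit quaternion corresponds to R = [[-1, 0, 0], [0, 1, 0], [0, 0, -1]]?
j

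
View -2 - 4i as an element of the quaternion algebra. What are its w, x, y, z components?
-2 - 4i + 0j + 0k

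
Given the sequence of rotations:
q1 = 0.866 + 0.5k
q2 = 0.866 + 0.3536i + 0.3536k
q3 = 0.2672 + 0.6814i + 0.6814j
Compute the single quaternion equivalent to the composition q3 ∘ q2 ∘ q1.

q2 · q1 = 0.5732 + 0.3062i - 0.1768j + 0.7392k
q3 · q2 · q1 = 0.065 + 0.9761i - 0.1604j - 0.1316k
0.065 + 0.9761i - 0.1604j - 0.1316k


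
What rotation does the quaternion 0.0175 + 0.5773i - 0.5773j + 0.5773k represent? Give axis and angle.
axis = (√3/3, -√3/3, √3/3), θ = 178°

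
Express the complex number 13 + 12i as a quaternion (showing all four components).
13 + 12i + 0j + 0k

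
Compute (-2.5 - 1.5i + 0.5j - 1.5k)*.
-2.5 + 1.5i - 0.5j + 1.5k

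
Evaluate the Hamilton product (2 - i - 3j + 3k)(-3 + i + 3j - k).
7 - i + 17j - 11k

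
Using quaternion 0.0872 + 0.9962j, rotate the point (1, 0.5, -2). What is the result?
(-1.332, 0.5, 1.796)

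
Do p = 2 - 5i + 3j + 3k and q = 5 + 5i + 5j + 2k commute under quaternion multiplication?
No: pq = 14 - 24i + 50j - 21k ≠ 14 - 6i + 59k = qp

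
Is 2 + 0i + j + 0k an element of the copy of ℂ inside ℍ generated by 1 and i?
No. The quaternion 2 + j has j-coefficient y = 1 and k-coefficient z = 0, not both zero, so it does not lie in the complex subalgebra spanned by 1 and i.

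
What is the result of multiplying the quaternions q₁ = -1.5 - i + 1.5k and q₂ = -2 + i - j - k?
5.5 + 2i + 2j - 0.5k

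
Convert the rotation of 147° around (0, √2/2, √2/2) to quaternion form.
0.284 + 0.678j + 0.678k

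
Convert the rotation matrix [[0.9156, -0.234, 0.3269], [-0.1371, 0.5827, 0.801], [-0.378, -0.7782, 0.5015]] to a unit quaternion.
0.866 - 0.4559i + 0.2035j + 0.028k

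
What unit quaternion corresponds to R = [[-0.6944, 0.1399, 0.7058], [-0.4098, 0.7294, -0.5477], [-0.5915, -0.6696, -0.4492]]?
0.3827 - 0.0796i + 0.8475j - 0.3591k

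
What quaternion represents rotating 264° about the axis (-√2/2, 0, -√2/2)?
-0.6691 - 0.5255i - 0.5255k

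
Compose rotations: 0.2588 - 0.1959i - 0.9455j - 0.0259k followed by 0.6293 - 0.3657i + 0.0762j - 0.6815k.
0.1456 - 0.8643i - 0.4512j + 0.168k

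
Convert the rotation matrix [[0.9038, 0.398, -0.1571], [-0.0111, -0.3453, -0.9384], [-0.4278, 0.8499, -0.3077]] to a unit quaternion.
0.5592 + 0.7995i + 0.121j - 0.1829k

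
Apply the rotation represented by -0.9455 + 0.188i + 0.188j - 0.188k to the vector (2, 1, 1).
(1.006, 1.996, 1.002)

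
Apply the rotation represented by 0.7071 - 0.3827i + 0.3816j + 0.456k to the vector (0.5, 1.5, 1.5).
(-0.973, 1.947, -0.11)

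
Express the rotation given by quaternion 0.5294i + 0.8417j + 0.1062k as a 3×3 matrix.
[[-0.4395, 0.8912, 0.1124], [0.8912, 0.4169, 0.1788], [0.1124, 0.1788, -0.9774]]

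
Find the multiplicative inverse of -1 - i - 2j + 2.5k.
-0.0816 + 0.0816i + 0.1633j - 0.2041k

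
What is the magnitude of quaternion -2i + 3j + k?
√14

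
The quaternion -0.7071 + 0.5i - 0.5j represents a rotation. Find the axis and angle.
axis = (√2/2, -√2/2, 0), θ = 3π/2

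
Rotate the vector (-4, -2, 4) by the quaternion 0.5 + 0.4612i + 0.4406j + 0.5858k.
(4.581, -3.525, -1.608)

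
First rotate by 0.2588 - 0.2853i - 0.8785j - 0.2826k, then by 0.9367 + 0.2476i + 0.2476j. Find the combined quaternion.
0.5306 - 0.2731i - 0.6888j - 0.4116k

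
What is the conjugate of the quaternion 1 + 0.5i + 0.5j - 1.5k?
1 - 0.5i - 0.5j + 1.5k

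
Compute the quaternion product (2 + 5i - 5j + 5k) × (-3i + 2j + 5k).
-41i - 36j + 5k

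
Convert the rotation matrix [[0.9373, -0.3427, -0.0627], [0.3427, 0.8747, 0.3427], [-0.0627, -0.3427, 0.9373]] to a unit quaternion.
0.9682 - 0.177i + 0.177k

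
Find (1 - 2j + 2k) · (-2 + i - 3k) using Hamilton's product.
4 + 7i + 6j - 5k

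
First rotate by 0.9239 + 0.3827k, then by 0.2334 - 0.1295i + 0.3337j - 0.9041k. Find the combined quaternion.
0.5616 + 0.0081i + 0.3579j - 0.746k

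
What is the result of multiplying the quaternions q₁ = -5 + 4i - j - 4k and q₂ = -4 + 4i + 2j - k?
2 - 27i - 18j + 33k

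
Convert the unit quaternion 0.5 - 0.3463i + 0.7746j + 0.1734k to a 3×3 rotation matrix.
[[-0.2601, -0.7099, 0.6545], [-0.3631, 0.7, 0.6149], [-0.8947, -0.0777, -0.4399]]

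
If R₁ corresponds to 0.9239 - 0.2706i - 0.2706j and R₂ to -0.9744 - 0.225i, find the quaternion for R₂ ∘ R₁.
-0.9611 + 0.0558i + 0.2637j + 0.0609k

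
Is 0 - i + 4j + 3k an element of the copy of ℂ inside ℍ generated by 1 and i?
No. The quaternion -i + 4j + 3k has j-coefficient y = 4 and k-coefficient z = 3, not both zero, so it does not lie in the complex subalgebra spanned by 1 and i.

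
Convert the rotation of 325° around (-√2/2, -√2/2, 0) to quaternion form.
-0.9537 - 0.2126i - 0.2126j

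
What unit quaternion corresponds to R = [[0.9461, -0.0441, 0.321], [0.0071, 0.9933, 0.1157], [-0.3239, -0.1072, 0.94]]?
0.9848 - 0.0566i + 0.1637j + 0.013k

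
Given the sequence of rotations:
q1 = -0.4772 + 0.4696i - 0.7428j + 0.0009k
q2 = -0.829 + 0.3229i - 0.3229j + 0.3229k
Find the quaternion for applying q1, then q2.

q2 · q1 = 0.0038 - 0.3038i + 0.9212j - 0.2431k
0.0038 - 0.3038i + 0.9212j - 0.2431k


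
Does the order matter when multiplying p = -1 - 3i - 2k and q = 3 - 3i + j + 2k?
Yes: pq = -8 - 4i + 11j - 11k ≠ -8 - 8i - 13j - 5k = qp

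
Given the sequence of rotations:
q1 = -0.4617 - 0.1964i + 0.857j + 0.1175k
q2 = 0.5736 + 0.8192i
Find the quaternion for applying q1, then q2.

q2 · q1 = -0.1039 - 0.4909i + 0.3953j + 0.7695k
-0.1039 - 0.4909i + 0.3953j + 0.7695k


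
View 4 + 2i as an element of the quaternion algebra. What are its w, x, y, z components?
4 + 2i + 0j + 0k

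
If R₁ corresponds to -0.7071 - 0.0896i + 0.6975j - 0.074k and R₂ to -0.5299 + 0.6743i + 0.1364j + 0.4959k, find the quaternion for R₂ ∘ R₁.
0.3767 - 0.7853i - 0.4606j + 0.1711k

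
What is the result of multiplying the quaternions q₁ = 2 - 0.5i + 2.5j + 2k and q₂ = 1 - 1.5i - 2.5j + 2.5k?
2.5 + 7.75i - 4.25j + 12k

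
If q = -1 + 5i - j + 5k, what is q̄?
-1 - 5i + j - 5k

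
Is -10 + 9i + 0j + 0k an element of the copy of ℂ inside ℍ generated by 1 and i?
Yes. The quaternion -10 + 9i has j- and k-coefficients y = z = 0, so it lies in the complex subalgebra spanned by 1 and i.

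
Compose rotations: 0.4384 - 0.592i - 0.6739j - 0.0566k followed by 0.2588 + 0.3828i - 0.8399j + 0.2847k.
-0.2098 + 0.254i - 0.6895j - 0.645k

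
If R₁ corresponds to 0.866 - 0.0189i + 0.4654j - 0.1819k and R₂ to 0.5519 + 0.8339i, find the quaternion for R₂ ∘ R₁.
0.4937 + 0.7117i + 0.4085j + 0.2877k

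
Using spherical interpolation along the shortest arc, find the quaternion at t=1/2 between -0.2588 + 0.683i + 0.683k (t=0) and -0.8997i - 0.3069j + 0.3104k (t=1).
-0.1545 + 0.945i + 0.1832j + 0.2225k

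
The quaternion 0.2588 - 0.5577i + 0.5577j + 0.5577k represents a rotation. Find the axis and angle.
axis = (-√3/3, √3/3, √3/3), θ = 5π/6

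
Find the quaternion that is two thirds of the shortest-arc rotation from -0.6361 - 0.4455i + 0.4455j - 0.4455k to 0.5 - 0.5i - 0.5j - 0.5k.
-0.7199 + 0.2068i + 0.6295j + 0.2068k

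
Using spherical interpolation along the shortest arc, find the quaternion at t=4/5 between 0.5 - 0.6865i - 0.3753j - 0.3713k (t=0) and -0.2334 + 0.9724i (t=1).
0.2995 - 0.9473i - 0.0807j - 0.0799k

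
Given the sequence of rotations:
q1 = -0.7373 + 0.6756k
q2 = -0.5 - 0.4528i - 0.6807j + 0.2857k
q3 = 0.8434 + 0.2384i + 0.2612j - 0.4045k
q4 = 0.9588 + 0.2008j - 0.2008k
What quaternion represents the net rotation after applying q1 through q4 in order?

q2 · q1 = 0.1756 - 0.126i + 0.8078j - 0.5484k
q3 · q2 · q1 = -0.2547 + 0.1191i + 0.9089j - 0.3081k
q4 · q3 · q2 · q1 = -0.4886 + 0.2348i + 0.7964j - 0.2682k
-0.4886 + 0.2348i + 0.7964j - 0.2682k


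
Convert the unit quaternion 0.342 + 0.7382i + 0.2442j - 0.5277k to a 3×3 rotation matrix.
[[0.3238, 0.7215, -0.6121], [-0.0004, -0.6468, -0.7627], [-0.9461, 0.2472, -0.2091]]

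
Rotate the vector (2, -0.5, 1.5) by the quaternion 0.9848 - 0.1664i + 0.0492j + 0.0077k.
(2.147, 0.018, 1.374)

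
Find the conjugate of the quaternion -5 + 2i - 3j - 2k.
-5 - 2i + 3j + 2k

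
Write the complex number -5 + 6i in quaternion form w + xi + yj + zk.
-5 + 6i + 0j + 0k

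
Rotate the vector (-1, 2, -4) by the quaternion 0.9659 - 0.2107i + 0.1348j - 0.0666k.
(-1.965, 0.434, -4.117)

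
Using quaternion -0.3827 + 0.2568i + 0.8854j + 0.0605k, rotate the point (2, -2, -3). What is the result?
(-0.213, -1.816, 3.696)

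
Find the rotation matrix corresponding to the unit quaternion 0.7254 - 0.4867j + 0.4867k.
[[0.0525, -0.7061, -0.7061], [0.7061, 0.5262, -0.4738], [0.7061, -0.4738, 0.5262]]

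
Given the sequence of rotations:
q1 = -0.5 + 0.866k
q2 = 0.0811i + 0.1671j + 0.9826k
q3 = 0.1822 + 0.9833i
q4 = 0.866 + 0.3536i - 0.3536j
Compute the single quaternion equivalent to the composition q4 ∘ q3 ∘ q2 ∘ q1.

q2 · q1 = -0.8509 + 0.1042i - 0.1538j - 0.4913k
q3 · q2 · q1 = -0.2575 - 0.8177i + 0.4551j - 0.2407k
q4 · q3 · q2 · q1 = 0.2271 - 0.7141i + 0.5703j - 0.3367k
0.2271 - 0.7141i + 0.5703j - 0.3367k


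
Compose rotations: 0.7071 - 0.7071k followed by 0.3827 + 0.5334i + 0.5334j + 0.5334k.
0.6478 + 0.7543j + 0.1066k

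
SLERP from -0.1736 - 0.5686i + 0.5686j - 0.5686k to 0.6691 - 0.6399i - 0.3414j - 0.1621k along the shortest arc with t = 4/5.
0.5651 - 0.7491i - 0.152j - 0.3104k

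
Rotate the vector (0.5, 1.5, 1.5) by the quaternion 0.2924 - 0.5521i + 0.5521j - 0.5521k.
(0.859, -1.225, -1.584)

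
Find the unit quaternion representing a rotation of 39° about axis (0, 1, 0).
0.9426 + 0.3338j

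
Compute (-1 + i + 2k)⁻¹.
-0.1667 - 0.1667i - 0.3333k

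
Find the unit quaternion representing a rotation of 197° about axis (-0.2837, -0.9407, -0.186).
-0.1478 - 0.2806i - 0.9304j - 0.184k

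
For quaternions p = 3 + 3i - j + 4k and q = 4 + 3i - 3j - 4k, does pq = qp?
No: pq = 16 + 37i + 11j - 2k ≠ 16 + 5i - 37j + 10k = qp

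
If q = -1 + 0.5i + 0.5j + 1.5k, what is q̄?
-1 - 0.5i - 0.5j - 1.5k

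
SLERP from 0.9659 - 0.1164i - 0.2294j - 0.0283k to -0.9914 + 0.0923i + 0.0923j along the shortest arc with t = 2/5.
0.9786 - 0.107i - 0.175j - 0.017k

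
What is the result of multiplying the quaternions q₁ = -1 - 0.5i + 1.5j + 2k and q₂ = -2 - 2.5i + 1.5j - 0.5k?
-0.5 - 0.25i - 9.75j - 0.5k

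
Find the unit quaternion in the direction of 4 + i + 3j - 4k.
0.6172 + 0.1543i + 0.4629j - 0.6172k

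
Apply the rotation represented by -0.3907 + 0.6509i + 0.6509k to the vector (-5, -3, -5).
(-6.526, 2.084, -3.474)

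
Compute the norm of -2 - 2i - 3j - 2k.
√21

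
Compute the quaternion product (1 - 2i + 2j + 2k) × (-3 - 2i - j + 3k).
-11 + 12i - 5j + 3k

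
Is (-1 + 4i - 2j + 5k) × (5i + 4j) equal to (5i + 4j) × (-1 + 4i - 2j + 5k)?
No: pq = -12 - 25i + 21j + 26k ≠ -12 + 15i - 29j - 26k = qp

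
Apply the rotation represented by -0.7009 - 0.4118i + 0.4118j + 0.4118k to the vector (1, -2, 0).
(-0.155, -1.56, -1.595)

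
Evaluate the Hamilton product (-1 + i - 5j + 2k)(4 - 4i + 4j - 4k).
28 + 20i - 28j - 4k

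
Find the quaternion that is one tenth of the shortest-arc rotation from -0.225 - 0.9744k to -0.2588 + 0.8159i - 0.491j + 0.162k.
-0.1811 - 0.1202i + 0.0723j - 0.9734k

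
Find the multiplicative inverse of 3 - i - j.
0.2727 + 0.0909i + 0.0909j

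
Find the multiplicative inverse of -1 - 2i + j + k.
-0.1429 + 0.2857i - 0.1429j - 0.1429k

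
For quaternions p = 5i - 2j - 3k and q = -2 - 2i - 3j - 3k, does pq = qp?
No: pq = -5 - 13i + 25j - 13k ≠ -5 - 7i - 17j + 25k = qp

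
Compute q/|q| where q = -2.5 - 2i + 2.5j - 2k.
-0.5522 - 0.4417i + 0.5522j - 0.4417k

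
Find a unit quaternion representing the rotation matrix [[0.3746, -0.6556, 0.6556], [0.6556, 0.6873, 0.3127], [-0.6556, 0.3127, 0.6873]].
0.829 + 0.3954j + 0.3954k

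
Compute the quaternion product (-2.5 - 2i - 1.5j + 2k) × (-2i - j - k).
-3.5 + 8.5i - 3.5j + 1.5k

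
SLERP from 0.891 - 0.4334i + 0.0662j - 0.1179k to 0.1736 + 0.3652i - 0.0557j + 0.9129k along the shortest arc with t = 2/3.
0.2741 - 0.5068i + 0.0773j - 0.8136k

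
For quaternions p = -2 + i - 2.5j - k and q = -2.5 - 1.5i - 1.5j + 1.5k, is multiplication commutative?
No: pq = 4.25 - 4.75i + 9.25j - 5.75k ≠ 4.25 + 5.75i + 9.25j + 4.75k = qp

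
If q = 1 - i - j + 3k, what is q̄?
1 + i + j - 3k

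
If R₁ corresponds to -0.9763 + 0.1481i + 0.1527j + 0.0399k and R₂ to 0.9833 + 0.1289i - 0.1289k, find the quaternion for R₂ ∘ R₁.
-0.9739 + 0.0395i + 0.1259j + 0.1848k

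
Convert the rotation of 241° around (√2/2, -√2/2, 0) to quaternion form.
-0.5075 + 0.6093i - 0.6093j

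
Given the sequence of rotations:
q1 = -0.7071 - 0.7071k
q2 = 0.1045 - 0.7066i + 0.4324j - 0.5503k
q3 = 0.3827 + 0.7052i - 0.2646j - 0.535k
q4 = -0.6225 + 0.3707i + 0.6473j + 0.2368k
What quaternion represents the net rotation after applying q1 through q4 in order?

q2 · q1 = -0.463 + 0.1939i - 0.8054j + 0.3152k
q3 · q2 · q1 = -0.3584 - 0.7666i - 0.5117j - 0.1483k
q4 · q3 · q2 · q1 = 0.8736 + 0.3695i - 0.04j + 0.314k
0.8736 + 0.3695i - 0.04j + 0.314k


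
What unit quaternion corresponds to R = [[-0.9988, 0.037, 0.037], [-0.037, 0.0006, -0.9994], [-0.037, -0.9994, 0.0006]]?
-0.0262 - 0.7069j + 0.7069k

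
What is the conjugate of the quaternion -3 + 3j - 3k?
-3 - 3j + 3k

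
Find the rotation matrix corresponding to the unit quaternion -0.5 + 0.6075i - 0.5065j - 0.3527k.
[[0.2381, -0.9681, 0.078], [-0.2627, 0.0131, 0.9648], [-0.935, -0.2502, -0.2512]]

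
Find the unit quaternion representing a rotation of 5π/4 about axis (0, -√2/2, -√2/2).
-0.3827 - 0.6533j - 0.6533k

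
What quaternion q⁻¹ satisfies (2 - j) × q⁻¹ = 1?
0.4 + 0.2j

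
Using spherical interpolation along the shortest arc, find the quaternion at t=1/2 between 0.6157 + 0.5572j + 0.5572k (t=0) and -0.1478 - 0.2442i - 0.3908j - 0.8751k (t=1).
0.4028 + 0.1288i + 0.5001j + 0.7557k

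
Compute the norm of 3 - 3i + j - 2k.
√23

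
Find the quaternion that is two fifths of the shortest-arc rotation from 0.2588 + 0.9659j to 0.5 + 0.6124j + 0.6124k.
0.3831 + 0.8844j + 0.2664k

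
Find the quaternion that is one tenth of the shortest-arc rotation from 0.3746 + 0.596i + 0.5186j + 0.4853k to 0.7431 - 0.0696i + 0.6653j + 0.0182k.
0.4336 + 0.5444i + 0.558j + 0.452k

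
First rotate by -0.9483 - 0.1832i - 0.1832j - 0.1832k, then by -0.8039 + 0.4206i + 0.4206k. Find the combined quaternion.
0.9164 - 0.1745i + 0.1473j - 0.3286k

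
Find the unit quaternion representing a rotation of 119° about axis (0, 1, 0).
0.5075 + 0.8616j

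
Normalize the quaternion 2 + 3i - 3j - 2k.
0.3922 + 0.5883i - 0.5883j - 0.3922k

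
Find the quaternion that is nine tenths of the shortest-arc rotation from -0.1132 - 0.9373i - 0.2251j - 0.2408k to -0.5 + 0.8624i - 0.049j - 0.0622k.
0.4461 - 0.8942i + 0.0201j + 0.0305k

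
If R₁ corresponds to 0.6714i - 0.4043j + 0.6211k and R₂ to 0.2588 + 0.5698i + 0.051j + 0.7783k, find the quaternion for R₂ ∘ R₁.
-0.8453 + 0.5201i + 0.064j - 0.1039k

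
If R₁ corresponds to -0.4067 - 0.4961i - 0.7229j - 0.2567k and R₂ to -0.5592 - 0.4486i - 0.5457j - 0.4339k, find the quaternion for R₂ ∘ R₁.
-0.501 + 0.2863i + 0.7263j + 0.3736k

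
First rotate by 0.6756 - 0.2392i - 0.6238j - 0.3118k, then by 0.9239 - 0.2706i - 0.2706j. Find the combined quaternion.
0.3907 - 0.3194i - 0.8435j - 0.184k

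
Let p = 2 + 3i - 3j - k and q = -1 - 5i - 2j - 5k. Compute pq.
2 + 19j - 30k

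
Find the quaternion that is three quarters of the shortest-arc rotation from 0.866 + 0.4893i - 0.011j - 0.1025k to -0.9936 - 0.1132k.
0.9899 + 0.1285i - 0.0029j + 0.06k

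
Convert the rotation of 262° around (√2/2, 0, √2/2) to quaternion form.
-0.6561 + 0.5337i + 0.5337k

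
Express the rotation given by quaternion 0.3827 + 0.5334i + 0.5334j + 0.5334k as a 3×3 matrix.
[[-0.1381, 0.1608, 0.9773], [0.9773, -0.1381, 0.1608], [0.1608, 0.9773, -0.1381]]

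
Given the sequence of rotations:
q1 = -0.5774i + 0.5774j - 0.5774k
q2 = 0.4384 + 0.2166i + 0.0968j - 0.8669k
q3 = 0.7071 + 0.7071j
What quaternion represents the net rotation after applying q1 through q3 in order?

q2 · q1 = -0.4314 + 0.1915i + 0.8787j - 0.0722k
q3 · q2 · q1 = -0.9264 + 0.0844i + 0.3163j - 0.1865k
-0.9264 + 0.0844i + 0.3163j - 0.1865k


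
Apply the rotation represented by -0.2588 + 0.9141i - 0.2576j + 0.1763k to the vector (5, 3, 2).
(3.798, -4.246, -2.355)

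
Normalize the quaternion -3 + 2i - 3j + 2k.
-0.5883 + 0.3922i - 0.5883j + 0.3922k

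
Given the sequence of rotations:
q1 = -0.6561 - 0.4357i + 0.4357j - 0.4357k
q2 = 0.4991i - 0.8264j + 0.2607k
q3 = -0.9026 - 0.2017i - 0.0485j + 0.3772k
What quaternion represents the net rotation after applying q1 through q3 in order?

q2 · q1 = 0.6911 - 0.081i + 0.6461j - 0.3136k
q3 · q2 · q1 = -0.4905 - 0.2948i - 0.7105j + 0.4095k
-0.4905 - 0.2948i - 0.7105j + 0.4095k


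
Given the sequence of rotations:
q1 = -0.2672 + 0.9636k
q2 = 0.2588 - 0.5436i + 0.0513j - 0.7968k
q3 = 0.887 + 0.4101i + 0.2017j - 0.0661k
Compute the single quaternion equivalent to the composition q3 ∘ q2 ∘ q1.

q2 · q1 = 0.6986 + 0.1947i + 0.5101j + 0.4623k
q3 · q2 · q1 = 0.4675 + 0.5862i + 0.3909j + 0.5338k
0.4675 + 0.5862i + 0.3909j + 0.5338k


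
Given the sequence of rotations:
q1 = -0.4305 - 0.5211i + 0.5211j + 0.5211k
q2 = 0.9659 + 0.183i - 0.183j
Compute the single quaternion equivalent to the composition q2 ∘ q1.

q2 · q1 = -0.2251 - 0.6775i + 0.4868j + 0.5033k
-0.2251 - 0.6775i + 0.4868j + 0.5033k


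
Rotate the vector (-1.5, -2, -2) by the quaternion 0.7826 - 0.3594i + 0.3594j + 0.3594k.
(0.308, -3.065, 0.873)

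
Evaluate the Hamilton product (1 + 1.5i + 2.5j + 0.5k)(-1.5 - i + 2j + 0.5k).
-5.25 - 3i - 3j + 5.25k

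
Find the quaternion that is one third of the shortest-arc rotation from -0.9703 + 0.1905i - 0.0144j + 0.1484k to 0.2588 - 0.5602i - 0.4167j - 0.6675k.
-0.8335 + 0.3688i + 0.157j + 0.3803k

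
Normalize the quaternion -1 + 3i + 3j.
-0.2294 + 0.6882i + 0.6882j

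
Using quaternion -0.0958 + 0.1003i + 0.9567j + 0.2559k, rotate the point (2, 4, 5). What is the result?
(-1.619, 6.226, -1.902)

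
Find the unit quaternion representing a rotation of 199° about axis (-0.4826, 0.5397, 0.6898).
-0.165 - 0.476i + 0.5323j + 0.6803k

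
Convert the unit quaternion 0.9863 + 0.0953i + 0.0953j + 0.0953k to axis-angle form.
axis = (√3/3, √3/3, √3/3), θ = 19°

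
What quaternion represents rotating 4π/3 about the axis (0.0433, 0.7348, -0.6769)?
-0.5 + 0.0375i + 0.6364j - 0.5862k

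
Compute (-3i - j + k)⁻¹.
0.2727i + 0.0909j - 0.0909k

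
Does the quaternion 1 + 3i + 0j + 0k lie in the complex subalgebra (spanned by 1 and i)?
Yes. The quaternion 1 + 3i has j- and k-coefficients y = z = 0, so it lies in the complex subalgebra spanned by 1 and i.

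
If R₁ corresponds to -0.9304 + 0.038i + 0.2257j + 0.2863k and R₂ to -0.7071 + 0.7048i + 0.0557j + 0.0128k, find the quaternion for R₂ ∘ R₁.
0.6149 - 0.6696i - 0.4127j - 0.0574k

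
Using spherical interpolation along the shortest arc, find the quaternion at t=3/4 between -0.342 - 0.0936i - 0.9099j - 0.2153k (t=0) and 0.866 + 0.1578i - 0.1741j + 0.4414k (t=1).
-0.8619 - 0.1675i - 0.1542j - 0.453k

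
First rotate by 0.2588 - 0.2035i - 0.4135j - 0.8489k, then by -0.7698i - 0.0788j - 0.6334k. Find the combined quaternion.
-0.7269 - 0.3942i - 0.545j + 0.1384k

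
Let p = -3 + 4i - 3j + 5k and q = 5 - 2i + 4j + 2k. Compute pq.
-5 - 45j + 29k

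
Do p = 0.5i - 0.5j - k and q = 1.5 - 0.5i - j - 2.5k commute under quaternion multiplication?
No: pq = -2.75 + i + j - 2.25k ≠ -2.75 + 0.5i - 2.5j - 0.75k = qp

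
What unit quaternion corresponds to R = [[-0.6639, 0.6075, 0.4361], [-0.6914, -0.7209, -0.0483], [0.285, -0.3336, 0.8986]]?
-0.3584 + 0.199i - 0.1054j + 0.906k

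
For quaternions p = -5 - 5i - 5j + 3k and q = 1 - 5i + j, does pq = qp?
No: pq = -25 + 17i - 25j - 27k ≠ -25 + 23i + 5j + 33k = qp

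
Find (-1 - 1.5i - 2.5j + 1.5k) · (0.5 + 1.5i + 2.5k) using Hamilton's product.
-2 - 8.5i + 4.75j + 2k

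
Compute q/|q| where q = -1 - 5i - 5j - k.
-0.1387 - 0.6934i - 0.6934j - 0.1387k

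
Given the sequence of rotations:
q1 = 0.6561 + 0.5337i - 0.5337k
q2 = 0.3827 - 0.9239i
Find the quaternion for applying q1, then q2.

q2 · q1 = 0.7442 - 0.4019i - 0.4931j - 0.2042k
0.7442 - 0.4019i - 0.4931j - 0.2042k


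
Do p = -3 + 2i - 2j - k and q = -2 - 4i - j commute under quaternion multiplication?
No: pq = 12 + 7i + 11j - 8k ≠ 12 + 9i + 3j + 12k = qp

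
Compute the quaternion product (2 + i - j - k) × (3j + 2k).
5 + i + 4j + 7k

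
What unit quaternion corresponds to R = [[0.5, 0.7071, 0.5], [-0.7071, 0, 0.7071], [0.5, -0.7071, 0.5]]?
0.7071 - 0.5i - 0.5k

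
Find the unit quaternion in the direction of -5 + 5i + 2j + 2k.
-0.6565 + 0.6565i + 0.2626j + 0.2626k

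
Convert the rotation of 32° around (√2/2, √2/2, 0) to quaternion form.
0.9613 + 0.1949i + 0.1949j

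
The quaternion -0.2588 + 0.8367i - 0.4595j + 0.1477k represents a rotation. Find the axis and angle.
axis = (0.8662, -0.4757, 0.1529), θ = 7π/6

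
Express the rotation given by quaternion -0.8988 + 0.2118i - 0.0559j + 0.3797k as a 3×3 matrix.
[[0.7054, 0.6589, 0.2613], [-0.7062, 0.6219, 0.3383], [0.0604, -0.4232, 0.904]]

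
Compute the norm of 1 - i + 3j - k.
√12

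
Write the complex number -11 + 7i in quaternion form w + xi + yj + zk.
-11 + 7i + 0j + 0k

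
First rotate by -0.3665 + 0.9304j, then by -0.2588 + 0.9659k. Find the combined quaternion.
0.0949 - 0.8987i - 0.2408j - 0.354k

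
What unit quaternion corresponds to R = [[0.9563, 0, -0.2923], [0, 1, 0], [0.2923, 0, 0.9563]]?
0.989 - 0.1478j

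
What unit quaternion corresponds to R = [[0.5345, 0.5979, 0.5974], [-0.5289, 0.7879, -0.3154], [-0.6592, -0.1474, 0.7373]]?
0.8746 + 0.048i + 0.3592j - 0.3221k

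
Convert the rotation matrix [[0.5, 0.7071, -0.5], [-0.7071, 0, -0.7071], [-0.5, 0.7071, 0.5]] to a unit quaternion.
0.7071 + 0.5i - 0.5k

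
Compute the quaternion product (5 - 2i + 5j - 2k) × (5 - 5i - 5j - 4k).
32 - 65i + 2j + 5k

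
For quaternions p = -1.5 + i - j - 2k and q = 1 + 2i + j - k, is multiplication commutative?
No: pq = -4.5 + i - 5.5j + 2.5k ≠ -4.5 - 5i + 0.5j - 3.5k = qp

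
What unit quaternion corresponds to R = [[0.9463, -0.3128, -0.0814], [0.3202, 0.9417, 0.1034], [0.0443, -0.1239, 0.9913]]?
0.9848 - 0.0577i - 0.0319j + 0.1607k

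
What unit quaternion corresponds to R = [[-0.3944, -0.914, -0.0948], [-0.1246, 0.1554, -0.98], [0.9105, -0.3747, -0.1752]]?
-0.3827 - 0.3954i + 0.6567j - 0.5157k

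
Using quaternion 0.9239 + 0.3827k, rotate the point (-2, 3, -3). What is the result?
(-3.536, 0.707, -3)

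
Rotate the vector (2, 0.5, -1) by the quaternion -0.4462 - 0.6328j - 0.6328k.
(-2.051, 0.428, -0.928)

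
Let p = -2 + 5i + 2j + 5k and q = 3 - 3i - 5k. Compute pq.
34 + 11i + 16j + 31k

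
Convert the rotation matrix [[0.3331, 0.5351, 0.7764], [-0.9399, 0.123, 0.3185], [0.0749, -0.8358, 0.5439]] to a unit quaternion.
0.7071 - 0.4081i + 0.248j - 0.5215k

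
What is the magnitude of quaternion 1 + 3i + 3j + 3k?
√28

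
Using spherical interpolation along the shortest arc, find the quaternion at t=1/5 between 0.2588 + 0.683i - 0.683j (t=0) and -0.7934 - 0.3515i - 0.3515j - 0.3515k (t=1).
0.453 + 0.7159i - 0.5224j + 0.0968k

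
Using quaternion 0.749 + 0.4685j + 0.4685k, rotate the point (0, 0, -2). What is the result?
(-1.404, -0.878, -1.122)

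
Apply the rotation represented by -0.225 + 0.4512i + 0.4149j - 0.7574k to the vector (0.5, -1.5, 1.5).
(-1.601, 0.551, 1.372)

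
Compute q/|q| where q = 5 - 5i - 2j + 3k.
0.6299 - 0.6299i - 0.252j + 0.378k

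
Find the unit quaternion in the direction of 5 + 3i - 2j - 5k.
0.6299 + 0.378i - 0.252j - 0.6299k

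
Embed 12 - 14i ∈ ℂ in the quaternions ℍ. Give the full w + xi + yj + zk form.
12 - 14i + 0j + 0k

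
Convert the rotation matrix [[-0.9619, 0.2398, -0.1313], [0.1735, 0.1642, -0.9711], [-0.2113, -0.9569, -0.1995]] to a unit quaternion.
0.0262 + 0.1355i + 0.7625j - 0.6321k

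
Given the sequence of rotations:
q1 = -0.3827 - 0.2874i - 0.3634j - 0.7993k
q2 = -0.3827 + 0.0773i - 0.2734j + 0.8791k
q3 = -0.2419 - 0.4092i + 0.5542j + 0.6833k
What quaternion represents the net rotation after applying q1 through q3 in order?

q2 · q1 = 0.772 + 0.6184i + 0.0528j - 0.1372k
q3 · q2 · q1 = 0.1308 - 0.5776i + 0.7815j + 0.1964k
0.1308 - 0.5776i + 0.7815j + 0.1964k


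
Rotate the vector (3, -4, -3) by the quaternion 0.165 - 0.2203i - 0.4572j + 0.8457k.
(-0.664, 5.653, 1.264)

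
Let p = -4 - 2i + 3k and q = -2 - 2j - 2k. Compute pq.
14 + 10i + 4j + 6k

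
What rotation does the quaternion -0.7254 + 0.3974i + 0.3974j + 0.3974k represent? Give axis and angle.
axis = (√3/3, √3/3, √3/3), θ = 273°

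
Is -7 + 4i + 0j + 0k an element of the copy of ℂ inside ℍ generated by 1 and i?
Yes. The quaternion -7 + 4i has j- and k-coefficients y = z = 0, so it lies in the complex subalgebra spanned by 1 and i.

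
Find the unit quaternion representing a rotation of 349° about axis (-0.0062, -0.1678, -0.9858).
-0.9954 - 0.0006i - 0.0161j - 0.0945k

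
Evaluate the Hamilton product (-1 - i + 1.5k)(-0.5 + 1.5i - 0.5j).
2 - 0.25i + 2.75j - 0.25k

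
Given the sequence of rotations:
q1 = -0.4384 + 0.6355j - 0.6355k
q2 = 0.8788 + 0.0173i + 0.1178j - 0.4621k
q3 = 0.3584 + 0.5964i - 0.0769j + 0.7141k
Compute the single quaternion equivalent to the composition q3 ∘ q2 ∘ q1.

q2 · q1 = -0.7538 + 0.2112i + 0.5178j - 0.3449k
q3 · q2 · q1 = -0.11 - 0.7171i + 0.6001j - 0.3368k
-0.11 - 0.7171i + 0.6001j - 0.3368k


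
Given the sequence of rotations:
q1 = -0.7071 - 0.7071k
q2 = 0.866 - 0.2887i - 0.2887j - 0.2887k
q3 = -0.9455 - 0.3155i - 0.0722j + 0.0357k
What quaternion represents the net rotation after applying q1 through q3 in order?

q2 · q1 = -0.8165 + 0.4083i - 0.4082k
q3 · q2 · q1 = 0.9154 - 0.099i - 0.0553j + 0.3863k
0.9154 - 0.099i - 0.0553j + 0.3863k


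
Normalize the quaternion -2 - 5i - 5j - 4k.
-0.239 - 0.5976i - 0.5976j - 0.4781k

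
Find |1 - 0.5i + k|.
1.5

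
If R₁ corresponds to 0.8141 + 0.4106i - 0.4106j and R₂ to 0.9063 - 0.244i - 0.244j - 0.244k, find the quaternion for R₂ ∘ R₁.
0.7378 + 0.0733i - 0.671j + 0.0017k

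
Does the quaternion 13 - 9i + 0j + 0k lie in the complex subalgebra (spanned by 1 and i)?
Yes. The quaternion 13 - 9i has j- and k-coefficients y = z = 0, so it lies in the complex subalgebra spanned by 1 and i.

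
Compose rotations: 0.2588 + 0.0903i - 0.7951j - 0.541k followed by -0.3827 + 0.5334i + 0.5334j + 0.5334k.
0.5655 + 0.239i + 0.7791j - 0.1272k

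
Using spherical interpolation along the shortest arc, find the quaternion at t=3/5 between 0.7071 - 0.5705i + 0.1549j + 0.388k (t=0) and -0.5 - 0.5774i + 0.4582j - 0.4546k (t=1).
0.7722 + 0.1295i - 0.2664j + 0.562k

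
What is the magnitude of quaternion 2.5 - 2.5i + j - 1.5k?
3.969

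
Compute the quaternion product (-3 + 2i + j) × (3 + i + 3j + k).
-14 + 4i - 8j + 2k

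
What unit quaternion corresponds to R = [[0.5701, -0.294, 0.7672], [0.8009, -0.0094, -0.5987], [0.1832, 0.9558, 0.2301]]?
0.6691 + 0.5808i + 0.2182j + 0.4091k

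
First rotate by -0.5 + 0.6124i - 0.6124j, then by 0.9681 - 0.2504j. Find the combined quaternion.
-0.6374 + 0.5929i - 0.4677j + 0.1533k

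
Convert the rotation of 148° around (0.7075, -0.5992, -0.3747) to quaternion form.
0.2756 + 0.6801i - 0.576j - 0.3602k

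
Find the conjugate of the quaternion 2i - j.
-2i + j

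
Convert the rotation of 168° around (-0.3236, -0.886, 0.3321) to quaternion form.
0.1045 - 0.3218i - 0.8811j + 0.3303k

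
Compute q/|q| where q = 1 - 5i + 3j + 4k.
0.14 - 0.7001i + 0.4201j + 0.5601k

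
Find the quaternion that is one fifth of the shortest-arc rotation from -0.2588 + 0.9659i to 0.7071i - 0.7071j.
-0.2159 + 0.9636i - 0.1579j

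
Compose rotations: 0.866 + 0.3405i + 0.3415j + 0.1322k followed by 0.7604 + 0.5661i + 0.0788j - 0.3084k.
0.4796 + 0.8649i + 0.1481j - 0.0001k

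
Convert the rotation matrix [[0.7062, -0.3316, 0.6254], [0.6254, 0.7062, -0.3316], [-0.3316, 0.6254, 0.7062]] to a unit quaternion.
0.883 + 0.271i + 0.271j + 0.271k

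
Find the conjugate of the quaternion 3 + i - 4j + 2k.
3 - i + 4j - 2k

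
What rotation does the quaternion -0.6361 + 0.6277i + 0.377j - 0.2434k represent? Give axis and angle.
axis = (0.8135, 0.4886, -0.3154), θ = 259°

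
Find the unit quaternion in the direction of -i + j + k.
-0.5774i + 0.5774j + 0.5774k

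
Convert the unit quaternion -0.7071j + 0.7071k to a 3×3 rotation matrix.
[[-1, 0, 0], [0, 0, -1], [0, -1, 0]]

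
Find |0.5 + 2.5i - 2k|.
3.24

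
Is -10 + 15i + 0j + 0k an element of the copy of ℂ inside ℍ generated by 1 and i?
Yes. The quaternion -10 + 15i has j- and k-coefficients y = z = 0, so it lies in the complex subalgebra spanned by 1 and i.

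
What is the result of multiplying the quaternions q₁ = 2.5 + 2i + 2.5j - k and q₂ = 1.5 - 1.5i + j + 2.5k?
6.75 + 6.5i + 2.75j + 10.5k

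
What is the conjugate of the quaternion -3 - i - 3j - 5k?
-3 + i + 3j + 5k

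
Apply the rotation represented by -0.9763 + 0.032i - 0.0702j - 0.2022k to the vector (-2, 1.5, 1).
(-2.292, 0.684, 1.237)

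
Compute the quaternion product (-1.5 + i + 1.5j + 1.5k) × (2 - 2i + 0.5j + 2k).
-4.75 + 7.25i - 2.75j + 3.5k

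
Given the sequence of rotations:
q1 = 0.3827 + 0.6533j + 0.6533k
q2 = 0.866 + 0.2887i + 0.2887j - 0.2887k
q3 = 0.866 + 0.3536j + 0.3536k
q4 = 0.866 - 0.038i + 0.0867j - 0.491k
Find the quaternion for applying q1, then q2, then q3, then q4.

q2 · q1 = 0.3314 + 0.4877i + 0.4876j + 0.6439k
q3 · q2 · q1 = -0.1131 + 0.4776i + 0.7119j + 0.5023k
q4 · q3 · q2 · q1 = 0.1051 + 0.811i + 0.3913j + 0.4221k
0.1051 + 0.811i + 0.3913j + 0.4221k


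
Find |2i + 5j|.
√29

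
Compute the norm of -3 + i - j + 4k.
√27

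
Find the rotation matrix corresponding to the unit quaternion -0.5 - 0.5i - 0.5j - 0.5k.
[[0, 0, 1], [1, 0, 0], [0, 1, 0]]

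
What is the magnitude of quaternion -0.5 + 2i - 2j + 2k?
3.5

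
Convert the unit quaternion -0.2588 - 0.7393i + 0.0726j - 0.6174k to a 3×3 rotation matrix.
[[0.2271, -0.4269, 0.8753], [0.2122, -0.8555, -0.4723], [0.9505, 0.293, -0.1037]]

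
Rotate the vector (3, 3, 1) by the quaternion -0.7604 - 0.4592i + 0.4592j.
(-0.229, -0.229, 4.347)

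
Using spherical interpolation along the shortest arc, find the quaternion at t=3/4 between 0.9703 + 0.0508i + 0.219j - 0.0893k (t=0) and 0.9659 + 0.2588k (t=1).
0.9831 + 0.0131i + 0.0563j + 0.1737k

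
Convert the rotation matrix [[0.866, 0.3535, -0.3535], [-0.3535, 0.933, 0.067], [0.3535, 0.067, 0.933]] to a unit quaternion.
0.9659 - 0.183j - 0.183k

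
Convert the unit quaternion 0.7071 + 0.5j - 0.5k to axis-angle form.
axis = (0, √2/2, -√2/2), θ = π/2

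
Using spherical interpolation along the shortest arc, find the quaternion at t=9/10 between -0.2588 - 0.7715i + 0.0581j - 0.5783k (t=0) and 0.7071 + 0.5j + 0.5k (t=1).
-0.696 - 0.0955i - 0.4623j - 0.5411k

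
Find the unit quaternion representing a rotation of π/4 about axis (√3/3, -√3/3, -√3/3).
0.9239 + 0.2209i - 0.2209j - 0.2209k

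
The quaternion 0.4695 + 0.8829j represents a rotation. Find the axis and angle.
axis = (0, 1, 0), θ = 124°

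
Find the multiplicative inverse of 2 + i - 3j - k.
0.1333 - 0.0667i + 0.2j + 0.0667k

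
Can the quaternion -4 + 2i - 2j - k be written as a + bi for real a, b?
No. The quaternion -4 + 2i - 2j - k has j-coefficient y = -2 and k-coefficient z = -1, not both zero, so it does not lie in the complex subalgebra spanned by 1 and i.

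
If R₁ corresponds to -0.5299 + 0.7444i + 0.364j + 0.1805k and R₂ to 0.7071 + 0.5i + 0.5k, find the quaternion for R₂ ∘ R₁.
-0.8371 + 0.0794i + 0.5393j + 0.0447k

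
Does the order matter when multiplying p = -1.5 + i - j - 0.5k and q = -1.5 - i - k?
Yes: pq = 2.75 + i + 3j + 1.25k ≠ 2.75 - i + 3.25k = qp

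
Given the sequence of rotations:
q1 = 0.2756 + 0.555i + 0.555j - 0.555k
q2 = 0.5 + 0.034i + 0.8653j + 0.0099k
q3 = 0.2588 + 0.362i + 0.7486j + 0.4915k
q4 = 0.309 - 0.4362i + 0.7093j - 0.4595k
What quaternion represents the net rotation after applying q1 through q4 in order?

q2 · q1 = -0.3558 - 0.1989i + 0.5403j - 0.7361k
q3 · q2 · q1 = -0.0628 - 0.9969i + 0.0422j - 0.0209k
q4 · q3 · q2 · q1 = -0.4938 - 0.2761i + 0.4175j + 0.7111k
-0.4938 - 0.2761i + 0.4175j + 0.7111k


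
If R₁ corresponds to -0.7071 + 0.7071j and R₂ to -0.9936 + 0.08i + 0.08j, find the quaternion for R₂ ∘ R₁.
0.646 - 0.0566i - 0.7591j + 0.0566k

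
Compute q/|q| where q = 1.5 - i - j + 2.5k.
0.4629 - 0.3086i - 0.3086j + 0.7715k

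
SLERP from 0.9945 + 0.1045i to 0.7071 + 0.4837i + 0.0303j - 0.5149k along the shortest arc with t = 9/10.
0.7556 + 0.4541i + 0.0277j - 0.4713k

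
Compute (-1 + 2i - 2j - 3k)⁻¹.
-0.0556 - 0.1111i + 0.1111j + 0.1667k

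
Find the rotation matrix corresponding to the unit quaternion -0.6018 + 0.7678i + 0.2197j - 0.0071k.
[[0.9034, 0.3288, -0.2753], [0.3459, -0.1791, 0.921], [0.2535, -0.9272, -0.2756]]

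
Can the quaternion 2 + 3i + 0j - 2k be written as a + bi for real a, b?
No. The quaternion 2 + 3i - 2k has j-coefficient y = 0 and k-coefficient z = -2, not both zero, so it does not lie in the complex subalgebra spanned by 1 and i.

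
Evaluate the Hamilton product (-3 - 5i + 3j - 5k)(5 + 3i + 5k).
25 - 19i + 25j - 49k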